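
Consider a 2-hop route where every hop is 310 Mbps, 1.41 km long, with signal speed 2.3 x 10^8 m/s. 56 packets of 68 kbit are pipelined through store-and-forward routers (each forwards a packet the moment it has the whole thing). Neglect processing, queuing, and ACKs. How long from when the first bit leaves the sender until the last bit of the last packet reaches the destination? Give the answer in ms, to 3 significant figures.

Per-hop transmission t_tx = L/R = 68000/310000000 = 0.219355 ms.
Per-hop propagation t_prop = 1410/2.3e+08 = 0.00613043 ms.
Pipeline fill: first packet needs 2·t_tx to clear all hops; remaining 55 packets each add one t_tx.
Total = (2+56-1)·t_tx + 2·t_prop = 57·0.219355 + 2·0.00613043 = 12.5 ms.

12.5 ms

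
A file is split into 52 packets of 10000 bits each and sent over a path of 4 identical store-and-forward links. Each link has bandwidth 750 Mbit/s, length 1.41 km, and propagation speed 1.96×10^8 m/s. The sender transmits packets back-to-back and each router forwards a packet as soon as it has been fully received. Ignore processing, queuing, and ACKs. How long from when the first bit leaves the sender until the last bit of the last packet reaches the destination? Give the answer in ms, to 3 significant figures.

Per-hop transmission t_tx = L/R = 10000/750000000 = 0.0133333 ms.
Per-hop propagation t_prop = 1410/196000000 = 0.00719388 ms.
Pipeline fill: first packet needs 4·t_tx to clear all hops; remaining 51 packets each add one t_tx.
Total = (4+52-1)·t_tx + 4·t_prop = 55·0.0133333 + 4·0.00719388 = 0.762 ms.

0.762 ms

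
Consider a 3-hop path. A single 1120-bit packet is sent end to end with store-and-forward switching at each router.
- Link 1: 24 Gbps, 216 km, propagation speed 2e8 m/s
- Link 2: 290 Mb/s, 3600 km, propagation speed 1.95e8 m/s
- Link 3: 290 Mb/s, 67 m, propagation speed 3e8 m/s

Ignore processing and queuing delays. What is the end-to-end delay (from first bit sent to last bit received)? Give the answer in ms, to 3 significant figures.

Transmission delays (L/R per hop): 4.66667e-05, 0.00386207, 0.00386207 ms; sum = 0.0077708 ms.
Propagation delays (d/s per hop): 1.08, 18.4615, 0.000223333 ms; sum = 19.5418 ms.
End-to-end = 19.5 ms.

19.5 ms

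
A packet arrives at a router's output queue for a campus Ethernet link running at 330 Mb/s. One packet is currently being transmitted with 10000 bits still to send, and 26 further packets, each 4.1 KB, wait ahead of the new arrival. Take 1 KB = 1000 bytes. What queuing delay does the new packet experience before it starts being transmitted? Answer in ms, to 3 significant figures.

Each queued packet: L/R = 32800/330000000 = 0.0993939 ms.
26 queued → 2.58424 ms.
Plus remaining 10000 bits of current packet: 0.030303 ms.
Queuing delay = 2.61 ms.

2.61 ms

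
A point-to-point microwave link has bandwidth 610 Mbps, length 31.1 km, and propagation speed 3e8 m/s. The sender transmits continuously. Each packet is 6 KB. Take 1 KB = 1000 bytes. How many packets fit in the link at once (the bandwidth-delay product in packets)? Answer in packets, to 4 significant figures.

Propagation delay = 31100 / 300000000 = 0.000103667 s.
BDP = R × t_prop = 610000000 × 0.000103667 = 63236.7 bits.
In packets of 48000 bits: 1.317 packets.

1.317 packets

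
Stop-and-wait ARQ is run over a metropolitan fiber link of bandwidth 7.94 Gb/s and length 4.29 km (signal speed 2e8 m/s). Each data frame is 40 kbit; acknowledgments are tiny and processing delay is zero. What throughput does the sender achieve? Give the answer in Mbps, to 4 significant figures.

t_tx = L/R = 40000/7940000000 = 5.03778e-06 s.
t_prop = 4290/200000000 = 2.145e-05 s; RTT = 4.29e-05 s.
Cycle = t_tx + RTT = 4.79378e-05 s.
Throughput = L / cycle = 40000 / 4.79378e-05 = 834.4 Mbps.

834.4 Mbps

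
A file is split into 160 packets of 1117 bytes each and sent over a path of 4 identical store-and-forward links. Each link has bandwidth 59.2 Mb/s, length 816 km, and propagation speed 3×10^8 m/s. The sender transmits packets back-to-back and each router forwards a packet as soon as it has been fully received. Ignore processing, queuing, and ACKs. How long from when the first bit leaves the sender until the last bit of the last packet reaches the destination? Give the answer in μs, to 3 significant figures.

Per-hop transmission t_tx = L/R = 8936/59200000 = 150.946 μs.
Per-hop propagation t_prop = 816000/300000000 = 2720 μs.
Pipeline fill: first packet needs 4·t_tx to clear all hops; remaining 159 packets each add one t_tx.
Total = (4+160-1)·t_tx + 4·t_prop = 163·150.946 + 4·2720 = 35500 μs.

35500 μs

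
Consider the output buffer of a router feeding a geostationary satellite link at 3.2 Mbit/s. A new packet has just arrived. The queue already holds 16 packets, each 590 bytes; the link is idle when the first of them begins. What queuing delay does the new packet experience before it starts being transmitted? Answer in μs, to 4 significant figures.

Each queued packet: L/R = 4720/3200000 = 1475 μs.
16 queued → 23600 μs.
Queuing delay = 23600 μs.

23600 μs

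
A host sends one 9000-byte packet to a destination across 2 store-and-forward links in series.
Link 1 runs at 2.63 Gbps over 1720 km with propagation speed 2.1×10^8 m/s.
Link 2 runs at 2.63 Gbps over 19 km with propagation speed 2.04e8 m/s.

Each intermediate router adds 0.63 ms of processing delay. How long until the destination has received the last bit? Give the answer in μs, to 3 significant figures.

8970 μs

L = 9000 × 8 = 72000 bits.
Transmission delay per hop = L/R = 72000/2630000000 = 27.3764 μs; 2 hops → 54.7529 μs.
Propagation delays (d/s per hop): 8190.48, 93.1373 μs; sum = 8283.61 μs.
Processing at 1 router(s): 1 × 0.63 ms = 630 μs.
End-to-end = 8970 μs.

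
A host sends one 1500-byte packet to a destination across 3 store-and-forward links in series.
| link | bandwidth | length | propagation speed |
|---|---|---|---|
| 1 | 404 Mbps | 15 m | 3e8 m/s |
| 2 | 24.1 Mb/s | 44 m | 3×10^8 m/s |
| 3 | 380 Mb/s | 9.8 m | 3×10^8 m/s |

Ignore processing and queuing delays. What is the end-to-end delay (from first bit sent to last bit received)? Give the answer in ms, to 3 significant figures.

0.559 ms

L = 1500 × 8 = 12000 bits.
Transmission delays (L/R per hop): 0.029703, 0.497925, 0.0315789 ms; sum = 0.559207 ms.
Propagation delays (d/s per hop): 5e-05, 0.000146667, 3.26667e-05 ms; sum = 0.000229333 ms.
End-to-end = 0.559 ms.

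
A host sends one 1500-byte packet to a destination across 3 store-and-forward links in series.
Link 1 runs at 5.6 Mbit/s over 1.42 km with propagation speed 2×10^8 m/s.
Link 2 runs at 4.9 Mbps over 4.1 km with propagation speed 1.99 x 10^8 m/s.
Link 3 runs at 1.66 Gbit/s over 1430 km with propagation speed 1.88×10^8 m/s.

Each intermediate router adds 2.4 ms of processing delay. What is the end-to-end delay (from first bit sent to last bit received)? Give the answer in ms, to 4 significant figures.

17.03 ms

L = 1500 × 8 = 12000 bits.
Transmission delays (L/R per hop): 2.14286, 2.44898, 0.00722892 ms; sum = 4.59907 ms.
Propagation delays (d/s per hop): 0.0071, 0.020603, 7.60638 ms; sum = 7.63409 ms.
Processing at 2 router(s): 2 × 2.4 ms = 4.8 ms.
End-to-end = 17.03 ms.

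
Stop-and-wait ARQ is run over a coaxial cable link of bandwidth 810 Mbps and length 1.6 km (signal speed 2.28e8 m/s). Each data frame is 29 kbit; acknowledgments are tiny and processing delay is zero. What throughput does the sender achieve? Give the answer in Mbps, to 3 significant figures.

t_tx = L/R = 29000/810000000 = 3.58025e-05 s.
t_prop = 1600/2.28e+08 = 7.01754e-06 s; RTT = 1.40351e-05 s.
Cycle = t_tx + RTT = 4.98376e-05 s.
Throughput = L / cycle = 29000 / 4.98376e-05 = 582 Mbps.

582 Mbps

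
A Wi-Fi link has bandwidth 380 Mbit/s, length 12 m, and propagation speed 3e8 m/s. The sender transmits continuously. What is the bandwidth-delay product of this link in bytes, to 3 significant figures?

1.90 bytes

Propagation delay = 12 / 300000000 = 4e-08 s.
BDP = R × t_prop = 380000000 × 4e-08 = 15.2 bits.
In bytes: 15.2/8 = 1.90 bytes.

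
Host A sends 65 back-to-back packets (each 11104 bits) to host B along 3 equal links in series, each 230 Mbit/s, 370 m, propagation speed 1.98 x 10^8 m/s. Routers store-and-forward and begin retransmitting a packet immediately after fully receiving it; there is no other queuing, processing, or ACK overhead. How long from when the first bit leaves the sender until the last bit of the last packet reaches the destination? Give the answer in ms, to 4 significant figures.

3.240 ms

Per-hop transmission t_tx = L/R = 11104/230000000 = 0.0482783 ms.
Per-hop propagation t_prop = 370/198000000 = 0.00186869 ms.
Pipeline fill: first packet needs 3·t_tx to clear all hops; remaining 64 packets each add one t_tx.
Total = (3+65-1)·t_tx + 3·t_prop = 67·0.0482783 + 3·0.00186869 = 3.240 ms.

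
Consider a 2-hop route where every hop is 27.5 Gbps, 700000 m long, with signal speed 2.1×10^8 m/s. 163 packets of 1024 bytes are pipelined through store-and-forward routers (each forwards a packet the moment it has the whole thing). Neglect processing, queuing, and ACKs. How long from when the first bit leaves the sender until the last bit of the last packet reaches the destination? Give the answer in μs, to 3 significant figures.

Per-hop transmission t_tx = L/R = 8192/27500000000 = 0.297891 μs.
Per-hop propagation t_prop = 700000/210000000 = 3333.33 μs.
Pipeline fill: first packet needs 2·t_tx to clear all hops; remaining 162 packets each add one t_tx.
Total = (2+163-1)·t_tx + 2·t_prop = 164·0.297891 + 2·3333.33 = 6720 μs.

6720 μs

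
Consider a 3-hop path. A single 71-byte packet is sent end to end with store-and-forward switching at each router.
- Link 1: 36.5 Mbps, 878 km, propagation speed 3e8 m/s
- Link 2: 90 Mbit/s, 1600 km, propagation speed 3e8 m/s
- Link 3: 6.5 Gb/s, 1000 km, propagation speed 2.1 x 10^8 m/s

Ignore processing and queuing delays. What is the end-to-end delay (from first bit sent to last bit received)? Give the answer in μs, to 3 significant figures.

L = 71 × 8 = 568 bits.
Transmission delays (L/R per hop): 15.5616, 6.31111, 0.0873846 μs; sum = 21.9601 μs.
Propagation delays (d/s per hop): 2926.67, 5333.33, 4761.9 μs; sum = 13021.9 μs.
End-to-end = 13000 μs.

13000 μs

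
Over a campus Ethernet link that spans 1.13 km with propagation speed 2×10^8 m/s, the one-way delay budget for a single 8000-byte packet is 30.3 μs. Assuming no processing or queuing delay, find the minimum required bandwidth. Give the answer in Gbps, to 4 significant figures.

2.596 Gbps

L = 64000 bits.
Propagation delay = 1130 / 200000000 = 5.65 μs.
Transmission budget = 30.3 − 5.65 = 24.65 μs.
R ≥ L / t_tx = 64000 bits / 2.465e-05 s = 2.596 Gbps.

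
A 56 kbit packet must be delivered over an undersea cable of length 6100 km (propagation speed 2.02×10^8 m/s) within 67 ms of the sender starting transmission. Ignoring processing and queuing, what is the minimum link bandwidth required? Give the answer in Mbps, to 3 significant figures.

1.52 Mbps

Propagation delay = 6100000 / 202000000 = 30.198 ms.
Transmission budget = 67 − 30.198 = 36.802 ms.
R ≥ L / t_tx = 56000 bits / 0.036802 s = 1.52 Mbps.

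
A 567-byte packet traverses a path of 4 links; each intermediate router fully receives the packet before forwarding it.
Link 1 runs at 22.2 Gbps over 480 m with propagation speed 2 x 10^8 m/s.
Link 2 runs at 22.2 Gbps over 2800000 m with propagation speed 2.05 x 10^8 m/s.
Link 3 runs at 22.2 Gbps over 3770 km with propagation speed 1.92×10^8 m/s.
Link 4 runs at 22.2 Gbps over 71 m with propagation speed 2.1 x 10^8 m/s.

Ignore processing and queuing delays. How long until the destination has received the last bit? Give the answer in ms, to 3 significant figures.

33.3 ms

L = 567 × 8 = 4536 bits.
Transmission delay per hop = L/R = 4536/22200000000 = 0.000204324 ms; 4 hops → 0.000817297 ms.
Propagation delays (d/s per hop): 0.0024, 13.6585, 19.6354, 0.000338095 ms; sum = 33.2967 ms.
End-to-end = 33.3 ms.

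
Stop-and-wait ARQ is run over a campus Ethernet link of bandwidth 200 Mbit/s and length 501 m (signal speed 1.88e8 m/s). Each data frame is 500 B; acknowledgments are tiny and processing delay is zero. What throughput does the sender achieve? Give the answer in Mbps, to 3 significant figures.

t_tx = L/R = 4000/200000000 = 2e-05 s.
t_prop = 501/188000000 = 2.66489e-06 s; RTT = 5.32979e-06 s.
Cycle = t_tx + RTT = 2.53298e-05 s.
Throughput = L / cycle = 4000 / 2.53298e-05 = 158 Mbps.

158 Mbps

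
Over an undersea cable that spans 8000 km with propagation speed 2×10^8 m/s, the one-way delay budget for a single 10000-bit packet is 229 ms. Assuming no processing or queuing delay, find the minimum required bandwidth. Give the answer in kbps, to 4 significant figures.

52.91 kbps

Propagation delay = 8000000 / 200000000 = 40 ms.
Transmission budget = 229 − 40 = 189 ms.
R ≥ L / t_tx = 10000 bits / 0.189 s = 52.91 kbps.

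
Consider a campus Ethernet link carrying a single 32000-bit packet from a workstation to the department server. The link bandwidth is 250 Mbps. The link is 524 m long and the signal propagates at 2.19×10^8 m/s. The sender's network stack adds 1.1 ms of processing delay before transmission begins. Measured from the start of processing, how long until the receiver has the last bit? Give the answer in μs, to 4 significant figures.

Transmission delay = L/R = 32000 / 250000000 = 128 μs.
Propagation delay = d/s = 524 m / 219000000 m/s = 2.39269 μs.
Plus processing delay 1.1 ms = 1100 μs.
Total = 1230 μs.

1230 μs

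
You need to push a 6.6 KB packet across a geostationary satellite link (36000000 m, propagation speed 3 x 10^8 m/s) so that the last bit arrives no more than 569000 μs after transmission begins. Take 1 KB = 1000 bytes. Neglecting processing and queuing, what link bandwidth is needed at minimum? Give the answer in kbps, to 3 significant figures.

118 kbps

L = 52800 bits.
Propagation delay = 36000000 / 300000000 = 120000 μs.
Transmission budget = 569000 − 120000 = 449000 μs.
R ≥ L / t_tx = 52800 bits / 0.449 s = 118 kbps.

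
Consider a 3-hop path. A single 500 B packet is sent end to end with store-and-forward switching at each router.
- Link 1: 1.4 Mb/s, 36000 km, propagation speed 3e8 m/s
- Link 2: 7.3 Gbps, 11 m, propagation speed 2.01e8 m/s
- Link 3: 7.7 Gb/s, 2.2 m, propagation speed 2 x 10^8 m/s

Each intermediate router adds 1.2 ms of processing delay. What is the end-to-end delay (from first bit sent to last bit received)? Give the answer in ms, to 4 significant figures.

125.3 ms

L = 500 × 8 = 4000 bits.
Transmission delays (L/R per hop): 2.85714, 0.000547945, 0.000519481 ms; sum = 2.85821 ms.
Propagation delays (d/s per hop): 120, 5.47264e-05, 1.1e-05 ms; sum = 120 ms.
Processing at 2 router(s): 2 × 1.2 ms = 2.4 ms.
End-to-end = 125.3 ms.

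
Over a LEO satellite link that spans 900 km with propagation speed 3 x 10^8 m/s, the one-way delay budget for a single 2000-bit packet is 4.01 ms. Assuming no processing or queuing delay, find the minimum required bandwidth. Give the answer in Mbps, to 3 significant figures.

Propagation delay = 900000 / 300000000 = 3 ms.
Transmission budget = 4.01 − 3 = 1.01 ms.
R ≥ L / t_tx = 2000 bits / 0.00101 s = 1.98 Mbps.

1.98 Mbps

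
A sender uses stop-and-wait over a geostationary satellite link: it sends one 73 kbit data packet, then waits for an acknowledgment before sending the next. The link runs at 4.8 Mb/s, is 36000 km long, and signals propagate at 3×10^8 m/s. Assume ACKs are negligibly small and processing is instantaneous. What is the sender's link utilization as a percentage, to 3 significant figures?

5.96 %

t_tx = L/R = 73000/4800000 = 0.0152083 s.
t_prop = 36000000/300000000 = 0.12 s; RTT = 0.24 s.
Cycle = t_tx + RTT = 0.255208 s.
Utilization = t_tx / cycle = 0.0152083/0.255208 = 5.96 %.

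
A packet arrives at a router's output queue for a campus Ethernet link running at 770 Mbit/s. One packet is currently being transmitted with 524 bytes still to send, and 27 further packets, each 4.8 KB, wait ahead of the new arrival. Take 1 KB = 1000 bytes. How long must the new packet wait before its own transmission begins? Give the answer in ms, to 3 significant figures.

1.35 ms

Each queued packet: L/R = 38400/770000000 = 0.0498701 ms.
27 queued → 1.34649 ms.
Plus remaining 4192 bits of current packet: 0.00544416 ms.
Queuing delay = 1.35 ms.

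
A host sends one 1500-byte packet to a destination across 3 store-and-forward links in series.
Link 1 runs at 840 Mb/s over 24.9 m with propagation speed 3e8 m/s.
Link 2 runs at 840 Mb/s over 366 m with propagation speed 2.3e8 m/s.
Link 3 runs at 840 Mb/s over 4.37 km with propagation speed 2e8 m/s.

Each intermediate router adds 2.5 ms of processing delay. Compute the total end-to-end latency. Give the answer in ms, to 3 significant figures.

L = 1500 × 8 = 12000 bits.
Transmission delay per hop = L/R = 12000/840000000 = 0.0142857 ms; 3 hops → 0.0428571 ms.
Propagation delays (d/s per hop): 8.3e-05, 0.0015913, 0.02185 ms; sum = 0.0235243 ms.
Processing at 2 router(s): 2 × 2.5 ms = 5 ms.
End-to-end = 5.07 ms.

5.07 ms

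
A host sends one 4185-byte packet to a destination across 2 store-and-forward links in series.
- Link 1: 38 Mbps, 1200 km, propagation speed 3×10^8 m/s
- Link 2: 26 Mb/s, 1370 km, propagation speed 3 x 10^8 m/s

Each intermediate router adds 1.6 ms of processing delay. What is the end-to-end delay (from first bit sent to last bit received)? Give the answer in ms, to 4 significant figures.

L = 4185 × 8 = 33480 bits.
Transmission delays (L/R per hop): 0.881053, 1.28769 ms; sum = 2.16874 ms.
Propagation delays (d/s per hop): 4, 4.56667 ms; sum = 8.56667 ms.
Processing at 1 router(s): 1 × 1.6 ms = 1.6 ms.
End-to-end = 12.34 ms.

12.34 ms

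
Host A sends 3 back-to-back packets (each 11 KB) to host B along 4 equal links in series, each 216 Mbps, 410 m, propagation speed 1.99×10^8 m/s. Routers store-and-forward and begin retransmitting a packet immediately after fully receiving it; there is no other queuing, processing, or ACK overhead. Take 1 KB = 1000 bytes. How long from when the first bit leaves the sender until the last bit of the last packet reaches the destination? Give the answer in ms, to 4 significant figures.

2.453 ms

Per-hop transmission t_tx = L/R = 88000/216000000 = 0.407407 ms.
Per-hop propagation t_prop = 410/199000000 = 0.0020603 ms.
Pipeline fill: first packet needs 4·t_tx to clear all hops; remaining 2 packets each add one t_tx.
Total = (4+3-1)·t_tx + 4·t_prop = 6·0.407407 + 4·0.0020603 = 2.453 ms.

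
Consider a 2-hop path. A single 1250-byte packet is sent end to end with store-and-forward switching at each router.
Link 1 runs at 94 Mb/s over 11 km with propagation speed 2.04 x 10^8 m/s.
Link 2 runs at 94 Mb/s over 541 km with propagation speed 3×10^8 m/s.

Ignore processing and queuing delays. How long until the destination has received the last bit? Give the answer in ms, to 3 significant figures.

2.07 ms

L = 1250 × 8 = 10000 bits.
Transmission delay per hop = L/R = 10000/94000000 = 0.106383 ms; 2 hops → 0.212766 ms.
Propagation delays (d/s per hop): 0.0539216, 1.80333 ms; sum = 1.85725 ms.
End-to-end = 2.07 ms.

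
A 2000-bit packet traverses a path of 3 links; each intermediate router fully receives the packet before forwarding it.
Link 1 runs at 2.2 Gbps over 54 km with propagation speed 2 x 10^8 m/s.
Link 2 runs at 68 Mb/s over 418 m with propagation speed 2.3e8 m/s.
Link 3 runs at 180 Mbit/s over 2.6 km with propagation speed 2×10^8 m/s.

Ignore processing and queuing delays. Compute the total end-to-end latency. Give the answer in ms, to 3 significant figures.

Transmission delays (L/R per hop): 0.000909091, 0.0294118, 0.0111111 ms; sum = 0.041432 ms.
Propagation delays (d/s per hop): 0.27, 0.00181739, 0.013 ms; sum = 0.284817 ms.
End-to-end = 0.326 ms.

0.326 ms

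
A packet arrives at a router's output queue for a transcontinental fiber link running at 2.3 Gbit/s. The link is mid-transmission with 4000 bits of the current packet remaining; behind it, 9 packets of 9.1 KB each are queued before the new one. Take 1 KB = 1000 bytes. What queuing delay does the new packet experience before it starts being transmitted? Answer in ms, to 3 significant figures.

Each queued packet: L/R = 72800/2300000000 = 0.0316522 ms.
9 queued → 0.28487 ms.
Plus remaining 4000 bits of current packet: 0.00173913 ms.
Queuing delay = 0.287 ms.

0.287 ms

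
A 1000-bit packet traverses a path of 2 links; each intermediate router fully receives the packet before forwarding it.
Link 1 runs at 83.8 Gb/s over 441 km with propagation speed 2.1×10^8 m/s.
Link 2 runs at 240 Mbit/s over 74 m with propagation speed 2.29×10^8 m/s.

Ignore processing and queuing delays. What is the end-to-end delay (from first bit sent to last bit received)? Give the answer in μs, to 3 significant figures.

2100 μs

Transmission delays (L/R per hop): 0.0119332, 4.16667 μs; sum = 4.1786 μs.
Propagation delays (d/s per hop): 2100, 0.323144 μs; sum = 2100.32 μs.
End-to-end = 2100 μs.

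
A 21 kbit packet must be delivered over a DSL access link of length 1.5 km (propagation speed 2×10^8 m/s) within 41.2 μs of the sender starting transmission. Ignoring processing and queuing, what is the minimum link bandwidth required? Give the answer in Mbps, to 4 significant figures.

623.1 Mbps

Propagation delay = 1500 / 200000000 = 7.5 μs.
Transmission budget = 41.2 − 7.5 = 33.7 μs.
R ≥ L / t_tx = 21000 bits / 3.37e-05 s = 623.1 Mbps.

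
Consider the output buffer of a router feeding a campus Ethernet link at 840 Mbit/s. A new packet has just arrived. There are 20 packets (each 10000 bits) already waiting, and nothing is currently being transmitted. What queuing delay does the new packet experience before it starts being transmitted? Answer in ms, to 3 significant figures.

0.238 ms

Each queued packet: L/R = 10000/840000000 = 0.0119048 ms.
20 queued → 0.238095 ms.
Queuing delay = 0.238 ms.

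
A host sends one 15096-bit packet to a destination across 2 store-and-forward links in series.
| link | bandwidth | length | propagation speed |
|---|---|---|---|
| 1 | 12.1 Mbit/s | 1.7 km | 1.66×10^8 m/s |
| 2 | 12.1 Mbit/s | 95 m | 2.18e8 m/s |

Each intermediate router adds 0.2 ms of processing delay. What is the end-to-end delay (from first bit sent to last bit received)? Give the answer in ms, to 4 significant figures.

2.706 ms

Transmission delay per hop = L/R = 15096/12100000 = 1.2476 ms; 2 hops → 2.49521 ms.
Propagation delays (d/s per hop): 0.010241, 0.00043578 ms; sum = 0.0106767 ms.
Processing at 1 router(s): 1 × 0.2 ms = 0.2 ms.
End-to-end = 2.706 ms.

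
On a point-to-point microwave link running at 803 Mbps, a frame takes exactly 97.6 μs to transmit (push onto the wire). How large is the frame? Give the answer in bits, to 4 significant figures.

L = R × t_tx = 803000000 b/s × 9.76e-05 s = 78372.8 bits.

78370 bits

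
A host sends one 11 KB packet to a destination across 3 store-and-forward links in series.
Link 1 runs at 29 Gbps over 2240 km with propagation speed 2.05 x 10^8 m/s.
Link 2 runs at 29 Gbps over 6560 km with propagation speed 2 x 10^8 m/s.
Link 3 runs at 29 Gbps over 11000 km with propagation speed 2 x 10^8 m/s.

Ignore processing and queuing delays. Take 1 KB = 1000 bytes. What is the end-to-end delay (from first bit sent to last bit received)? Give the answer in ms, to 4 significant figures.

98.74 ms

L = 88000 bits.
Transmission delay per hop = L/R = 88000/29000000000 = 0.00303448 ms; 3 hops → 0.00910345 ms.
Propagation delays (d/s per hop): 10.9268, 32.8, 55 ms; sum = 98.7268 ms.
End-to-end = 98.74 ms.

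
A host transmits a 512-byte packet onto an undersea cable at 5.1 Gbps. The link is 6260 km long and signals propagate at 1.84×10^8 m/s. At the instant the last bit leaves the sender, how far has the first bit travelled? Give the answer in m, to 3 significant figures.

t_tx = L/R = 4096/5100000000 = 8.03137e-07 s.
Distance = s × t_tx = 184000000 × 8.03137e-07 = 148 m.

148 m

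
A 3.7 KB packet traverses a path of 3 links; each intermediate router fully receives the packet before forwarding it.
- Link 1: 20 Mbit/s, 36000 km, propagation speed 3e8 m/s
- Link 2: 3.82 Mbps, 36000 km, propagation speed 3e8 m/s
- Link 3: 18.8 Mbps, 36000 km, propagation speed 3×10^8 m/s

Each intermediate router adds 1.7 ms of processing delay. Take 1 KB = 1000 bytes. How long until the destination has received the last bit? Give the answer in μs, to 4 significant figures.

L = 29600 bits.
Transmission delays (L/R per hop): 1480, 7748.69, 1574.47 μs; sum = 10803.2 μs.
Propagation delays (d/s per hop): 120000, 120000, 120000 μs; sum = 360000 μs.
Processing at 2 router(s): 2 × 1.7 ms = 3400 μs.
End-to-end = 374200 μs.

374200 μs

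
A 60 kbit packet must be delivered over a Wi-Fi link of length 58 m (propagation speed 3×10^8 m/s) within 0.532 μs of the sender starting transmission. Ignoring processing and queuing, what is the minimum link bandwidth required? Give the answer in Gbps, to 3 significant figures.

Propagation delay = 58 / 300000000 = 0.193333 μs.
Transmission budget = 0.532 − 0.193333 = 0.338667 μs.
R ≥ L / t_tx = 60000 bits / 3.38667e-07 s = 177 Gbps.

177 Gbps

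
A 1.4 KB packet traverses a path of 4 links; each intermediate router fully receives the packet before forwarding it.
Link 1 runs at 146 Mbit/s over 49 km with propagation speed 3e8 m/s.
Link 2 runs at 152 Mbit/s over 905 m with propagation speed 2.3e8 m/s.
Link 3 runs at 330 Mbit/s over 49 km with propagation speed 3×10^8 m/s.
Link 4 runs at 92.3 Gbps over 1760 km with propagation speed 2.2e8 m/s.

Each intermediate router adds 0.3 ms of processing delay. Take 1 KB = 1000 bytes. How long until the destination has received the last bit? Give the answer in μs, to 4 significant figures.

L = 11200 bits.
Transmission delays (L/R per hop): 76.7123, 73.6842, 33.9394, 0.121343 μs; sum = 184.457 μs.
Propagation delays (d/s per hop): 163.333, 3.93478, 163.333, 8000 μs; sum = 8330.6 μs.
Processing at 3 router(s): 3 × 0.3 ms = 900 μs.
End-to-end = 9415 μs.

9415 μs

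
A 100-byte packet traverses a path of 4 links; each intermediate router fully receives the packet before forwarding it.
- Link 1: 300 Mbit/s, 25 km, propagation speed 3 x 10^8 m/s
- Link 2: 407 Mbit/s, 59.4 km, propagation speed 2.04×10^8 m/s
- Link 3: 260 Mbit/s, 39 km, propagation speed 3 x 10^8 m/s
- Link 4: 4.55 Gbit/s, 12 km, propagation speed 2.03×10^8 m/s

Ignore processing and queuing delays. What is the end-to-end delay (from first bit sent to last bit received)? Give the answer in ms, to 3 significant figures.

0.572 ms

L = 100 × 8 = 800 bits.
Transmission delays (L/R per hop): 0.00266667, 0.0019656, 0.00307692, 0.000175824 ms; sum = 0.00788502 ms.
Propagation delays (d/s per hop): 0.0833333, 0.291176, 0.13, 0.0591133 ms; sum = 0.563623 ms.
End-to-end = 0.572 ms.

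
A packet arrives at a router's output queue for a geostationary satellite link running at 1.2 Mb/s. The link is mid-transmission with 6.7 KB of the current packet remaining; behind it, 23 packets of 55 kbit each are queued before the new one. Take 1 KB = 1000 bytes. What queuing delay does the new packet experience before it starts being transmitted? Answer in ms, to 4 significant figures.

1099 ms

Each queued packet: L/R = 55000/1200000 = 45.8333 ms.
23 queued → 1054.17 ms.
Plus remaining 53600 bits of current packet: 44.6667 ms.
Queuing delay = 1099 ms.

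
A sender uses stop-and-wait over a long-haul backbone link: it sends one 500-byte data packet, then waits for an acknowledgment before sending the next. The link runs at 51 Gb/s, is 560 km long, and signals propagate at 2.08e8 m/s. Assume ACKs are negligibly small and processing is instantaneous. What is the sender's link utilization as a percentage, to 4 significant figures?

t_tx = L/R = 4000/51000000000 = 7.84314e-08 s.
t_prop = 560000/208000000 = 0.00269231 s; RTT = 0.00538462 s.
Cycle = t_tx + RTT = 0.00538469 s.
Utilization = t_tx / cycle = 7.84314e-08/0.00538469 = 0.001457 %.

0.001457 %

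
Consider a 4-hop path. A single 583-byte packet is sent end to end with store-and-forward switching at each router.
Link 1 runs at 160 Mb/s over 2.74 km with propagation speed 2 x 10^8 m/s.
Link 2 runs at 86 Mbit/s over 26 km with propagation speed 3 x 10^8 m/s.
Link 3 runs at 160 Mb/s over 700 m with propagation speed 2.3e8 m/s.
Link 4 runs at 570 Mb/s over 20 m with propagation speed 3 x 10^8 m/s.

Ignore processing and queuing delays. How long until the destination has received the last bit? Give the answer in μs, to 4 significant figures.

224.2 μs

L = 583 × 8 = 4664 bits.
Transmission delays (L/R per hop): 29.15, 54.2326, 29.15, 8.18246 μs; sum = 120.715 μs.
Propagation delays (d/s per hop): 13.7, 86.6667, 3.04348, 0.0666667 μs; sum = 103.477 μs.
End-to-end = 224.2 μs.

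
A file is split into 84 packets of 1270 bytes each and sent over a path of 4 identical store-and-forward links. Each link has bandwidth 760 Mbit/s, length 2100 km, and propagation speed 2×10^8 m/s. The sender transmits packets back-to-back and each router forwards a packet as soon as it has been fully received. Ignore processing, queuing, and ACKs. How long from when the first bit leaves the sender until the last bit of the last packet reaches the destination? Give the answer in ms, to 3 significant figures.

Per-hop transmission t_tx = L/R = 10160/760000000 = 0.0133684 ms.
Per-hop propagation t_prop = 2100000/200000000 = 10.5 ms.
Pipeline fill: first packet needs 4·t_tx to clear all hops; remaining 83 packets each add one t_tx.
Total = (4+84-1)·t_tx + 4·t_prop = 87·0.0133684 + 4·10.5 = 43.2 ms.

43.2 ms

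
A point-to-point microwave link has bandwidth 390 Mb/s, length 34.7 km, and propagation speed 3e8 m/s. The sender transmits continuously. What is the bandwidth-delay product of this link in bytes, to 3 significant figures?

Propagation delay = 34700 / 300000000 = 0.000115667 s.
BDP = R × t_prop = 390000000 × 0.000115667 = 45110 bits.
In bytes: 45110/8 = 5640 bytes.

5640 bytes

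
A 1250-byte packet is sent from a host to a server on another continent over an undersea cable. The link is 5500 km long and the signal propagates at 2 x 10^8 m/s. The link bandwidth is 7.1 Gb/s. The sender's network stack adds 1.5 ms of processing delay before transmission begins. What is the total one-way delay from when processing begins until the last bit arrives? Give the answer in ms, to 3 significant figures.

29.0 ms

L = 1250 × 8 = 10000 bits.
Transmission delay = L/R = 10000 / 7100000000 = 0.00140845 ms.
Propagation delay = d/s = 5500000 m / 200000000 m/s = 27.5 ms.
Plus processing delay 1.5 ms = 1.5 ms.
Total = 29.0 ms.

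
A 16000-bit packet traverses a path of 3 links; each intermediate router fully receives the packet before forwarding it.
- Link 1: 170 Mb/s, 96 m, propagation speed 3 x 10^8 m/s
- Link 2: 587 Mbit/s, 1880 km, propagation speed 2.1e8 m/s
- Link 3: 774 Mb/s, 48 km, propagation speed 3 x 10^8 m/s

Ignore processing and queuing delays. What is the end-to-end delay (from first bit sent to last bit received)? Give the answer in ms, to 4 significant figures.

Transmission delays (L/R per hop): 0.0941176, 0.0272572, 0.0206718 ms; sum = 0.142047 ms.
Propagation delays (d/s per hop): 0.00032, 8.95238, 0.16 ms; sum = 9.1127 ms.
End-to-end = 9.255 ms.

9.255 ms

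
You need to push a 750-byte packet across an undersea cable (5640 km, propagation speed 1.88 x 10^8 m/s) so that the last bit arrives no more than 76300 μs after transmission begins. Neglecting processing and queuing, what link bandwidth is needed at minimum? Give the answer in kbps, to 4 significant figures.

129.6 kbps

L = 6000 bits.
Propagation delay = 5640000 / 188000000 = 30000 μs.
Transmission budget = 76300 − 30000 = 46300 μs.
R ≥ L / t_tx = 6000 bits / 0.0463 s = 129.6 kbps.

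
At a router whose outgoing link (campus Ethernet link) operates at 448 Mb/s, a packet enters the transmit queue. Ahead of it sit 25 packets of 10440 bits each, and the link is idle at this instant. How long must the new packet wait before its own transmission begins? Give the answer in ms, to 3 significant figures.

Each queued packet: L/R = 10440/448000000 = 0.0233036 ms.
25 queued → 0.582589 ms.
Queuing delay = 0.583 ms.

0.583 ms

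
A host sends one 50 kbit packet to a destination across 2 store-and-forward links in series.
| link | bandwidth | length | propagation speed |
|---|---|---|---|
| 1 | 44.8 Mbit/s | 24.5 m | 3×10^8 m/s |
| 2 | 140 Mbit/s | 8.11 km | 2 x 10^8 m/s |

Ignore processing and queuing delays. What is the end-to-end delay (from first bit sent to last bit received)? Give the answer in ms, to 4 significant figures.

1.514 ms

L = 50000 bits.
Transmission delays (L/R per hop): 1.11607, 0.357143 ms; sum = 1.47321 ms.
Propagation delays (d/s per hop): 8.16667e-05, 0.04055 ms; sum = 0.0406317 ms.
End-to-end = 1.514 ms.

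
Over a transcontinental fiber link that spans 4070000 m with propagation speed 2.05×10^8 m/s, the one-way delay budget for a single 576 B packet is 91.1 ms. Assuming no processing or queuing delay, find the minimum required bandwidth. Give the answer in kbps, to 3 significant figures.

64.7 kbps

L = 4608 bits.
Propagation delay = 4070000 / 2.05e+08 = 19.8537 ms.
Transmission budget = 91.1 − 19.8537 = 71.2463 ms.
R ≥ L / t_tx = 4608 bits / 0.0712463 s = 64.7 kbps.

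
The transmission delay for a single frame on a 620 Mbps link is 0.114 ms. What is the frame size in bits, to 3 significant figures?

L = R × t_tx = 620000000 b/s × 0.000114 s = 70680 bits.

70700 bits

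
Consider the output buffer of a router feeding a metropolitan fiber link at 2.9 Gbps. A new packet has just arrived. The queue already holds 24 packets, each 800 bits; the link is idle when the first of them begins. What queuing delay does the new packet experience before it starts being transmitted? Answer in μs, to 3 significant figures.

6.62 μs

Each queued packet: L/R = 800/2900000000 = 0.275862 μs.
24 queued → 6.62069 μs.
Queuing delay = 6.62 μs.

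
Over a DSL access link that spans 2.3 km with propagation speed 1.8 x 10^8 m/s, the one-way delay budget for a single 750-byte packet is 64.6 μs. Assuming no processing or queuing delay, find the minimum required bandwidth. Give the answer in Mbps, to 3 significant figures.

L = 6000 bits.
Propagation delay = 2300 / 180000000 = 12.7778 μs.
Transmission budget = 64.6 − 12.7778 = 51.8222 μs.
R ≥ L / t_tx = 6000 bits / 5.18222e-05 s = 116 Mbps.

116 Mbps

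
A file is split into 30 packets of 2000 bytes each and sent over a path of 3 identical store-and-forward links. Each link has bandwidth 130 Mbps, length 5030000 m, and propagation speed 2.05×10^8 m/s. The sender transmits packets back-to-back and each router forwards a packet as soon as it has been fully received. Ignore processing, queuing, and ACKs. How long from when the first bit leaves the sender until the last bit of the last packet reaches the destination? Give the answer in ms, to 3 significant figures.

77.5 ms

Per-hop transmission t_tx = L/R = 16000/130000000 = 0.123077 ms.
Per-hop propagation t_prop = 5030000/2.05e+08 = 24.5366 ms.
Pipeline fill: first packet needs 3·t_tx to clear all hops; remaining 29 packets each add one t_tx.
Total = (3+30-1)·t_tx + 3·t_prop = 32·0.123077 + 3·24.5366 = 77.5 ms.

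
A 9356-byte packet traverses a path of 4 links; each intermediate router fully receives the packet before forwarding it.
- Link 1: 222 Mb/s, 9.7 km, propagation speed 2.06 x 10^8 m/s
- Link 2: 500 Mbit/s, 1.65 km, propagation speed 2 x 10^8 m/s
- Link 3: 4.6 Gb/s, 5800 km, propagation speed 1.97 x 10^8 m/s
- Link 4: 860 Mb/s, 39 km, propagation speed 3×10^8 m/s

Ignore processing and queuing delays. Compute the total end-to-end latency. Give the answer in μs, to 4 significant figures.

L = 9356 × 8 = 74848 bits.
Transmission delays (L/R per hop): 337.153, 149.696, 16.2713, 87.0326 μs; sum = 590.153 μs.
Propagation delays (d/s per hop): 47.0874, 8.25, 29441.6, 130 μs; sum = 29627 μs.
End-to-end = 30220 μs.

30220 μs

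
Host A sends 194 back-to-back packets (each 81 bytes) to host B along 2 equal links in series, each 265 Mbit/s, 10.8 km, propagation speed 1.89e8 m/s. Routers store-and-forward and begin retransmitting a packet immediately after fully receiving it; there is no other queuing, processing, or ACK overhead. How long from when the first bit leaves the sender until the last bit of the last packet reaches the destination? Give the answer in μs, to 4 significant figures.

591.1 μs

Per-hop transmission t_tx = L/R = 648/265000000 = 2.44528 μs.
Per-hop propagation t_prop = 10800/189000000 = 57.1429 μs.
Pipeline fill: first packet needs 2·t_tx to clear all hops; remaining 193 packets each add one t_tx.
Total = (2+194-1)·t_tx + 2·t_prop = 195·2.44528 + 2·57.1429 = 591.1 μs.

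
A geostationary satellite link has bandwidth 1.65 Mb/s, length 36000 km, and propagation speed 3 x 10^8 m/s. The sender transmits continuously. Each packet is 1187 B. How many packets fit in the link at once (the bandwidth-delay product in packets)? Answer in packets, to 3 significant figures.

Propagation delay = 36000000 / 300000000 = 0.12 s.
BDP = R × t_prop = 1650000 × 0.12 = 198000 bits.
In packets of 9496 bits: 20.9 packets.

20.9 packets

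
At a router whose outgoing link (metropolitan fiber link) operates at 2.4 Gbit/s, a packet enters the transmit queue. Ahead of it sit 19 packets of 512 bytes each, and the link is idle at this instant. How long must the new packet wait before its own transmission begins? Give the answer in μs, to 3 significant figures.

Each queued packet: L/R = 4096/2400000000 = 1.70667 μs.
19 queued → 32.4267 μs.
Queuing delay = 32.4 μs.

32.4 μs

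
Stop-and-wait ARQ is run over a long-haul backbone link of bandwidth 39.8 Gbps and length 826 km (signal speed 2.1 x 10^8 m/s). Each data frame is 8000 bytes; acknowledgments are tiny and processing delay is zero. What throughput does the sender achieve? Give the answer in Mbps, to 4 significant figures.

8.134 Mbps

t_tx = L/R = 64000/39800000000 = 1.60804e-06 s.
t_prop = 826000/210000000 = 0.00393333 s; RTT = 0.00786667 s.
Cycle = t_tx + RTT = 0.00786827 s.
Throughput = L / cycle = 64000 / 0.00786827 = 8.134 Mbps.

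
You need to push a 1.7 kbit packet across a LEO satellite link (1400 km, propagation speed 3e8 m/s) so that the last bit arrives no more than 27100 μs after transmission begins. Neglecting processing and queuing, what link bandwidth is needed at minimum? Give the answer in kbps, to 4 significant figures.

Propagation delay = 1400000 / 300000000 = 4666.67 μs.
Transmission budget = 27100 − 4666.67 = 22433.3 μs.
R ≥ L / t_tx = 1700 bits / 0.0224333 s = 75.78 kbps.

75.78 kbps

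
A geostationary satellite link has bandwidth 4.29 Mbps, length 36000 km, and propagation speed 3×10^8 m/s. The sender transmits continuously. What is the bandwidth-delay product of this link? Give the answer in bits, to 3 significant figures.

Propagation delay = 36000000 / 300000000 = 0.12 s.
BDP = R × t_prop = 4290000 × 0.12 = 514800 bits.

515000 bits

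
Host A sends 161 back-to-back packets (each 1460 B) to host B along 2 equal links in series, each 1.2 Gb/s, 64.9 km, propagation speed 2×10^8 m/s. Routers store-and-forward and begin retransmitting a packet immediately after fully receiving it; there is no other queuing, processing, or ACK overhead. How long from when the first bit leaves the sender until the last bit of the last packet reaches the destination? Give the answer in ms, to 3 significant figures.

Per-hop transmission t_tx = L/R = 11680/1200000000 = 0.00973333 ms.
Per-hop propagation t_prop = 64900/200000000 = 0.3245 ms.
Pipeline fill: first packet needs 2·t_tx to clear all hops; remaining 160 packets each add one t_tx.
Total = (2+161-1)·t_tx + 2·t_prop = 162·0.00973333 + 2·0.3245 = 2.23 ms.

2.23 ms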